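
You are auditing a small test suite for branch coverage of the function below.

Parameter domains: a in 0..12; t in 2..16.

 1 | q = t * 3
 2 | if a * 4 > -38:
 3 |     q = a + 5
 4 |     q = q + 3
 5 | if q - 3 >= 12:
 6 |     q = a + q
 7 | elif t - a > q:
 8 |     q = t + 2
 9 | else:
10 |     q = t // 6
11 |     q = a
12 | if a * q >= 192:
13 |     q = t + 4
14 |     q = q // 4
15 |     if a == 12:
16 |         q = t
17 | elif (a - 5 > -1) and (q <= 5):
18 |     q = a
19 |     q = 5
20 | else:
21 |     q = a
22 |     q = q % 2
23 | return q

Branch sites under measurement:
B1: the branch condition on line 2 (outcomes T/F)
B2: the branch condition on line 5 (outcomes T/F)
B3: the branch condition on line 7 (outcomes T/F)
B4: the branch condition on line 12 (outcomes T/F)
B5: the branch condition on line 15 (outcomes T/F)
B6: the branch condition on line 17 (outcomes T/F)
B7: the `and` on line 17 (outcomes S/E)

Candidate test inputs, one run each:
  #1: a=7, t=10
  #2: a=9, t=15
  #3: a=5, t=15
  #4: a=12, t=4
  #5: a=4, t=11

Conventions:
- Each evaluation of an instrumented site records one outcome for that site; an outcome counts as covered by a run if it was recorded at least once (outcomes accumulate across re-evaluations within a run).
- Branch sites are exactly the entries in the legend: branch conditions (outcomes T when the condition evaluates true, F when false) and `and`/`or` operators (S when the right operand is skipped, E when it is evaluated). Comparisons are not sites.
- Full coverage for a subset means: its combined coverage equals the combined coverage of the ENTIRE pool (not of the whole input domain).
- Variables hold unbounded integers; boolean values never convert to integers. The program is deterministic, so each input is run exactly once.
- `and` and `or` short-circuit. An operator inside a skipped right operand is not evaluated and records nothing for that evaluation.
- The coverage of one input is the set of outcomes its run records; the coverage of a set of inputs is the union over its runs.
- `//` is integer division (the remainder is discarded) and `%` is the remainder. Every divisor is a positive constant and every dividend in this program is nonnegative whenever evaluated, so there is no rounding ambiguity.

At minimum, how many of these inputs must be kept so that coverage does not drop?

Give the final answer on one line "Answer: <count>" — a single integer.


input #1, a=7, t=10: events B1->T, B2->T, B4->F, B7->E, B6->F; outcomes B1=T, B2=T, B4=F, B6=F, B7=E
input #2, a=9, t=15: events B1->T, B2->T, B4->T, B5->F; outcomes B1=T, B2=T, B4=T, B5=F
input #3, a=5, t=15: events B1->T, B2->F, B3->F, B4->F, B7->E, B6->T; outcomes B1=T, B2=F, B3=F, B4=F, B6=T, B7=E
input #4, a=12, t=4: events B1->T, B2->T, B4->T, B5->T; outcomes B1=T, B2=T, B4=T, B5=T
input #5, a=4, t=11: events B1->T, B2->F, B3->F, B4->F, B7->S, B6->F; outcomes B1=T, B2=F, B3=F, B4=F, B6=F, B7=S
the full pool covers 12 outcomes: B1=T, B2=T, B2=F, B3=F, B4=T, B4=F, B5=T, B5=F, B6=T, B6=F, B7=S, B7=E
checked all size-1 subsets: none covers 12 outcomes (max 6/12)
checked all size-2 subsets: none covers 12 outcomes (max 9/12)
checked all size-3 subsets: none covers 12 outcomes (max 11/12)
size 4: inputs {2, 3, 4, 5} cover all 12 outcomes, and no lexicographically smaller subset of this size does
Answer: 4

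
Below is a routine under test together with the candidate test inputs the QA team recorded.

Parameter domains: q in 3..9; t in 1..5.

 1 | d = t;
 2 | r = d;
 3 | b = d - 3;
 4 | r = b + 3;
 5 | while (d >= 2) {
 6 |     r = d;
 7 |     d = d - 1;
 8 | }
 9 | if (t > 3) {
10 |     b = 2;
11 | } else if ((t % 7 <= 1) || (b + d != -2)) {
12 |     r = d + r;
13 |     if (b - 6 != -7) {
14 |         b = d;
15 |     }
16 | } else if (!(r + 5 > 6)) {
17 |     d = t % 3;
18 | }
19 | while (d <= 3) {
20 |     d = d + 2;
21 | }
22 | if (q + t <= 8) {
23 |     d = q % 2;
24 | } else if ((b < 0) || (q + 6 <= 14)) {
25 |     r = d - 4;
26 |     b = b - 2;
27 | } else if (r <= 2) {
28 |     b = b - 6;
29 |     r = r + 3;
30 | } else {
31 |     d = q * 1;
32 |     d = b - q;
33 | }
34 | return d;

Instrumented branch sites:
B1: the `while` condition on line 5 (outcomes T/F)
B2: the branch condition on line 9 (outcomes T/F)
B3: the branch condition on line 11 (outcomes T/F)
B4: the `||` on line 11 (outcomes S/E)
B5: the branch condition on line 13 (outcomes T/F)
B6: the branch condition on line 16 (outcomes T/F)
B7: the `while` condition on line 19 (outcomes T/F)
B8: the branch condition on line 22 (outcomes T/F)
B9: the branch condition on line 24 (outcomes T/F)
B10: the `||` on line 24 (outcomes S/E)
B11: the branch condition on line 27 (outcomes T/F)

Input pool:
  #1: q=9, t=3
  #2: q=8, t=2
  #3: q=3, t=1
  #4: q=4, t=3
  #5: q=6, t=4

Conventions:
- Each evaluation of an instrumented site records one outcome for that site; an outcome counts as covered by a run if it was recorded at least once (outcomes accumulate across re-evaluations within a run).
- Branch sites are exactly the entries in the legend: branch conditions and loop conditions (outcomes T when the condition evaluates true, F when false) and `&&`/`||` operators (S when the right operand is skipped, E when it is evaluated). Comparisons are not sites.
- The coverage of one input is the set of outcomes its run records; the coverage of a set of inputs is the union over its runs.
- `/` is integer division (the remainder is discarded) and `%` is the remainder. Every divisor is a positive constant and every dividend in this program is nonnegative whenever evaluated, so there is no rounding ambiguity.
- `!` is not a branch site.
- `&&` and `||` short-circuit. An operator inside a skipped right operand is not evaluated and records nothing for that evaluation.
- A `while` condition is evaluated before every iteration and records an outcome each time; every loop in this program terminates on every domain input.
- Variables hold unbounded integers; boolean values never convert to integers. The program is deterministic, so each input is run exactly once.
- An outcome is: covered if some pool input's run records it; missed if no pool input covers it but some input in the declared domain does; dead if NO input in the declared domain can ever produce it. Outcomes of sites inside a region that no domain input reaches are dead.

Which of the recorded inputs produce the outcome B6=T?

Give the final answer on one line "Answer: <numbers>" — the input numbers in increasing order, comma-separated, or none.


input #1 (q=9, t=3): never hits B6=T
input #2 (q=8, t=2): never hits B6=T
input #3 (q=3, t=1): never hits B6=T
input #4 (q=4, t=3): never hits B6=T
input #5 (q=6, t=4): never hits B6=T
Answer: none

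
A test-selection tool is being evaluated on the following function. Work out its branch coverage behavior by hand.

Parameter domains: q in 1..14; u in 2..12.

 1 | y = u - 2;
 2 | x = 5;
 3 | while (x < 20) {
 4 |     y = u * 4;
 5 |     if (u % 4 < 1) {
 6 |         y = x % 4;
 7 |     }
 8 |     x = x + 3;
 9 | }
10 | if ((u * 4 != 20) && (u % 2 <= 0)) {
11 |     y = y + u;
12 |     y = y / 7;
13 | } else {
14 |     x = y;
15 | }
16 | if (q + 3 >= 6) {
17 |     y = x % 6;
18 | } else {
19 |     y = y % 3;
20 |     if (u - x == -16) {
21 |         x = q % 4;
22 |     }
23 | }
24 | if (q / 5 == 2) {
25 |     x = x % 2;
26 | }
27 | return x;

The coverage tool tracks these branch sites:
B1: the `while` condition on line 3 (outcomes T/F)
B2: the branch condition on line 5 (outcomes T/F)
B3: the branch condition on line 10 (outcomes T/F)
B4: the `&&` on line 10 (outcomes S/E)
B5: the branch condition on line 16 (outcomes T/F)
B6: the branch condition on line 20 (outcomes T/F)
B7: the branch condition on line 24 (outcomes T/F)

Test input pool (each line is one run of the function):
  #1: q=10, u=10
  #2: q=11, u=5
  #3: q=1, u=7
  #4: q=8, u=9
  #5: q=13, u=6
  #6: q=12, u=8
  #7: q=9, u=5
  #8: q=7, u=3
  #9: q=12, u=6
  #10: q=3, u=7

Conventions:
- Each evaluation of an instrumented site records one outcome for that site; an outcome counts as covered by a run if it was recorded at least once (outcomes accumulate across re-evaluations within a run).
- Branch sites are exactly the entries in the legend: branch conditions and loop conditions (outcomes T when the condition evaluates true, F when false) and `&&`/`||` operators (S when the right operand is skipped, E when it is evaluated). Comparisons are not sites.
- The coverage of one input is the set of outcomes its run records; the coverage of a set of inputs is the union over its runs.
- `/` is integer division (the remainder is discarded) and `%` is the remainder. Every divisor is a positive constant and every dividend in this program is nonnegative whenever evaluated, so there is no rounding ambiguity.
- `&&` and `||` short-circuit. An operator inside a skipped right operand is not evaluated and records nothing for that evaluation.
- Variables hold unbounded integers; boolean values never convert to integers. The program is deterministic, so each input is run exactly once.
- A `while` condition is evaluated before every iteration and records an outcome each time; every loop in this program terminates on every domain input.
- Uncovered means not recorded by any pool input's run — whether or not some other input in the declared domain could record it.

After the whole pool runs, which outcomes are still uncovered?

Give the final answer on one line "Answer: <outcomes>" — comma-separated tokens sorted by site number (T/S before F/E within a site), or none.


test 1 (q=10, u=10) hits B1=T, B1=F, B2=F, B3=T, B4=E, B5=T, B7=T
test 2 (q=11, u=5) hits B1=T, B1=F, B2=F, B3=F, B4=S, B5=T, B7=T
test 3 (q=1, u=7) hits B1=T, B1=F, B2=F, B3=F, B4=E, B5=F, B6=F, B7=F
test 4 (q=8, u=9) hits B1=T, B1=F, B2=F, B3=F, B4=E, B5=T, B7=F
test 5 (q=13, u=6) hits B1=T, B1=F, B2=F, B3=T, B4=E, B5=T, B7=T
test 6 (q=12, u=8) hits B1=T, B1=F, B2=T, B3=T, B4=E, B5=T, B7=T
test 7 (q=9, u=5) hits B1=T, B1=F, B2=F, B3=F, B4=S, B5=T, B7=F
test 8 (q=7, u=3) hits B1=T, B1=F, B2=F, B3=F, B4=E, B5=T, B7=F
test 9 (q=12, u=6) hits B1=T, B1=F, B2=F, B3=T, B4=E, B5=T, B7=T
test 10 (q=3, u=7) hits B1=T, B1=F, B2=F, B3=F, B4=E, B5=T, B7=F
union over the pool: B1=T, B1=F, B2=T, B2=F, B3=T, B3=F, B4=S, B4=E, B5=T, B5=F, B6=F, B7=T, B7=F
uncovered (1 of 14): B6=T
Answer: B6=T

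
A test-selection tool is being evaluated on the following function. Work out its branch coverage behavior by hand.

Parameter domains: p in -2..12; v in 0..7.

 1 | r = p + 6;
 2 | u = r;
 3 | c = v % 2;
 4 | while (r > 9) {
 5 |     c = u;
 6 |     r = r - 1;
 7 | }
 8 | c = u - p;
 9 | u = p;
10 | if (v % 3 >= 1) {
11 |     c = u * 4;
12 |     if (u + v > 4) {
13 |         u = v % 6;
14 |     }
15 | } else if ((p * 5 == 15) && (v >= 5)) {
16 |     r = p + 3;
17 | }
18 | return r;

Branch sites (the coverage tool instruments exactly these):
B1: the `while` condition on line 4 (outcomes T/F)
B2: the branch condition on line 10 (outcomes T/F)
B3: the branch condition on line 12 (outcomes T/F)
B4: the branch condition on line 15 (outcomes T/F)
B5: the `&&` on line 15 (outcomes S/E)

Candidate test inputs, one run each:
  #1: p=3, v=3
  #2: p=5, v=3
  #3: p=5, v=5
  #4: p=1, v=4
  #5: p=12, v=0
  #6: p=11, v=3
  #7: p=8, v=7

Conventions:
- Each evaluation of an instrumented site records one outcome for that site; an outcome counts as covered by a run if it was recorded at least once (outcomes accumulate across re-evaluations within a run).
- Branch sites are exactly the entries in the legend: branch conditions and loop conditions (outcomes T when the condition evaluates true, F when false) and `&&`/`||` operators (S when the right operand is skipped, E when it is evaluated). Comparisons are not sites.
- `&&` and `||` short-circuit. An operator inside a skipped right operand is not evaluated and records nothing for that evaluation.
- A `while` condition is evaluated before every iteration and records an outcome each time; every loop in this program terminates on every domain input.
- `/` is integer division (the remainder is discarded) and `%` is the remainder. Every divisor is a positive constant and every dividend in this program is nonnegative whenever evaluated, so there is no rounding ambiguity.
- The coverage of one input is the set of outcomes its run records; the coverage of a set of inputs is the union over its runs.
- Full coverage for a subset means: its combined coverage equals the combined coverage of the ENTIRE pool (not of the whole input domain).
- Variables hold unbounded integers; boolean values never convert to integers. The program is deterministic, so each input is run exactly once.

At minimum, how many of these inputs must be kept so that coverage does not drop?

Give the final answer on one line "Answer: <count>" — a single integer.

test 1 (p=3, v=3) fires B1->F, B2->F, B5->E, B4->F; hits B1=F, B2=F, B4=F, B5=E
test 2 (p=5, v=3) fires B1->T, B1->T, B1->F, B2->F, B5->S, B4->F; hits B1=T, B1=F, B2=F, B4=F, B5=S
test 3 (p=5, v=5) fires B1->T, B1->T, B1->F, B2->T, B3->T; hits B1=T, B1=F, B2=T, B3=T
test 4 (p=1, v=4) fires B1->F, B2->T, B3->T; hits B1=F, B2=T, B3=T
test 5 (p=12, v=0) fires B1->T, B1->T, B1->T, B1->T, B1->T, B1->T, B1->T, B1->T, B1->T, B1->F, B2->F, B5->S, B4->F; hits B1=T, B1=F, B2=F, B4=F, B5=S
test 6 (p=11, v=3) fires B1->T, B1->T, B1->T, B1->T, B1->T, B1->T, B1->T, B1->T, B1->F, B2->F, B5->S, B4->F; hits B1=T, B1=F, B2=F, B4=F, B5=S
test 7 (p=8, v=7) fires B1->T, B1->T, B1->T, B1->T, B1->T, B1->F, B2->T, B3->T; hits B1=T, B1=F, B2=T, B3=T
union over all inputs: B1=T, B1=F, B2=T, B2=F, B3=T, B4=F, B5=S, B5=E (8 outcomes)
no size-1 subset reaches all 8 outcomes (best union: 5/8)
no size-2 subset reaches all 8 outcomes (best union: 7/8)
inputs {1, 2, 3} (size 3) cover everything; no size-3 subset with a lexicographically smaller index list covers all 8

Answer: 3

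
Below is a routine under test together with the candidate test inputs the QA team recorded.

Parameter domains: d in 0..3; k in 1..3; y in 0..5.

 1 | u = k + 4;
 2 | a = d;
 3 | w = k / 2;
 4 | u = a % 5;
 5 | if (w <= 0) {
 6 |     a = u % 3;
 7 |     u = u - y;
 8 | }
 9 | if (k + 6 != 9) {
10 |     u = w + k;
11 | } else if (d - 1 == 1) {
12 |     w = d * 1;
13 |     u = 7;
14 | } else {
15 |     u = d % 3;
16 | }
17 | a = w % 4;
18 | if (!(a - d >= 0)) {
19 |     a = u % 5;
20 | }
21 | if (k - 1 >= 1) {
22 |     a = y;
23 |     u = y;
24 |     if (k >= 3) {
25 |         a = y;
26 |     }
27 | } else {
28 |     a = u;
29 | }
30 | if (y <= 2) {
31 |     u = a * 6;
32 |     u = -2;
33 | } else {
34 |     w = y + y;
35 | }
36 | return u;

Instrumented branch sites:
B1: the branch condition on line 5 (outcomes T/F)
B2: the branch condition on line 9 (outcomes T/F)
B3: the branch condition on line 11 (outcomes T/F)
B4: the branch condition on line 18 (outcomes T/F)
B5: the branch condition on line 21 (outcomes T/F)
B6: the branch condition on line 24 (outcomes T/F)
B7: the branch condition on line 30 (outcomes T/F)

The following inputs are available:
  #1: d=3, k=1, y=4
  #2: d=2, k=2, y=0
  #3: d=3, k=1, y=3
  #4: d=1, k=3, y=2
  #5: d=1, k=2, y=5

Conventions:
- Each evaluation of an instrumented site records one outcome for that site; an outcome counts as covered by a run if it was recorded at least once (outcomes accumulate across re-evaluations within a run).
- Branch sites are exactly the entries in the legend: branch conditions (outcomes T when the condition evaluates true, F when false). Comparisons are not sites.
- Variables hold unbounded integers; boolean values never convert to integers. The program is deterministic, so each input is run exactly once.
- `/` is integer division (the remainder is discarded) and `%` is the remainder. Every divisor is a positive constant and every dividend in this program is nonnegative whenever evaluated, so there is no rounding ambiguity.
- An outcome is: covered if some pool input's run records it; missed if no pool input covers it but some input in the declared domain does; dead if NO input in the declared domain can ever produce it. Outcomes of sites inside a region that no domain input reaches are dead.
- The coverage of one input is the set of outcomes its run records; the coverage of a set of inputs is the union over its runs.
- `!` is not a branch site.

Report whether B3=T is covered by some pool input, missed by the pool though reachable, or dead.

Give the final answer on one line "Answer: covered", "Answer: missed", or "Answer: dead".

no pool input records B3=T
but domain input (d=2, k=3, y=0) does record it -> reachable, so missed

Answer: missed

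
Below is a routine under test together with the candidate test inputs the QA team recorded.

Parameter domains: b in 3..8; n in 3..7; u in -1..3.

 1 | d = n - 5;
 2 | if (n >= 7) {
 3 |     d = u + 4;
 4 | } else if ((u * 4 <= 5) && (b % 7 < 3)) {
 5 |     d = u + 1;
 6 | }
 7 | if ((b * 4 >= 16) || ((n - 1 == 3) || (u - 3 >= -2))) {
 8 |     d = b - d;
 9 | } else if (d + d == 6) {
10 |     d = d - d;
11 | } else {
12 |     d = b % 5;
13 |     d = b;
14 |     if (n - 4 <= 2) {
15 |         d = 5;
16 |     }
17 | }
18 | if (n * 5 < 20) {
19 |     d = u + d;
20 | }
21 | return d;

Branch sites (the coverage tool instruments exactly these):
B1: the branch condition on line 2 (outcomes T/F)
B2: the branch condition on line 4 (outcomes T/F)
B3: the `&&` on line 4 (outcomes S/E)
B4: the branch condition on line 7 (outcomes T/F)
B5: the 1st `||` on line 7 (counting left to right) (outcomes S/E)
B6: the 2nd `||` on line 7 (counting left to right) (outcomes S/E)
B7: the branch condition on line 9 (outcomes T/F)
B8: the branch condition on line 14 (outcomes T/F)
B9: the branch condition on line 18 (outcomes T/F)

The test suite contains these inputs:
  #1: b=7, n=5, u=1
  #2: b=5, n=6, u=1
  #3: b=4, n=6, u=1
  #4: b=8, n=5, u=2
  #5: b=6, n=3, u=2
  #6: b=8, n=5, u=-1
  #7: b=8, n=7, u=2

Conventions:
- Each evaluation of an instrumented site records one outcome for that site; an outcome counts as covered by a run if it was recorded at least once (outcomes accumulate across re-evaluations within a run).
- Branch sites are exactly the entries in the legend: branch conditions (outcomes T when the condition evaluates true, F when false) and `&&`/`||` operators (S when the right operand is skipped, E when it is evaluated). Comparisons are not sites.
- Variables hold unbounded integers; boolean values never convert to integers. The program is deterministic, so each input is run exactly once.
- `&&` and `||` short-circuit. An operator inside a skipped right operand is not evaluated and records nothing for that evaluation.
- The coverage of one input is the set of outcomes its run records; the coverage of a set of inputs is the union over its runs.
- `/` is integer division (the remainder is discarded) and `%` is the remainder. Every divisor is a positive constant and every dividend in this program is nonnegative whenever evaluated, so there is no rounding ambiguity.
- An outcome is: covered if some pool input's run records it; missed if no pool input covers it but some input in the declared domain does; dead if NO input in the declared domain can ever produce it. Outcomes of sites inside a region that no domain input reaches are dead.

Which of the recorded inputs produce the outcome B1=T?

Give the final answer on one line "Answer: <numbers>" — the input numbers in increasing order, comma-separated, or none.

input #1 (b=7, n=5, u=1): misses B1=T
input #2 (b=5, n=6, u=1): misses B1=T
input #3 (b=4, n=6, u=1): misses B1=T
input #4 (b=8, n=5, u=2): misses B1=T
input #5 (b=6, n=3, u=2): misses B1=T
input #6 (b=8, n=5, u=-1): misses B1=T
input #7 (b=8, n=7, u=2): covers B1=T

Answer: 7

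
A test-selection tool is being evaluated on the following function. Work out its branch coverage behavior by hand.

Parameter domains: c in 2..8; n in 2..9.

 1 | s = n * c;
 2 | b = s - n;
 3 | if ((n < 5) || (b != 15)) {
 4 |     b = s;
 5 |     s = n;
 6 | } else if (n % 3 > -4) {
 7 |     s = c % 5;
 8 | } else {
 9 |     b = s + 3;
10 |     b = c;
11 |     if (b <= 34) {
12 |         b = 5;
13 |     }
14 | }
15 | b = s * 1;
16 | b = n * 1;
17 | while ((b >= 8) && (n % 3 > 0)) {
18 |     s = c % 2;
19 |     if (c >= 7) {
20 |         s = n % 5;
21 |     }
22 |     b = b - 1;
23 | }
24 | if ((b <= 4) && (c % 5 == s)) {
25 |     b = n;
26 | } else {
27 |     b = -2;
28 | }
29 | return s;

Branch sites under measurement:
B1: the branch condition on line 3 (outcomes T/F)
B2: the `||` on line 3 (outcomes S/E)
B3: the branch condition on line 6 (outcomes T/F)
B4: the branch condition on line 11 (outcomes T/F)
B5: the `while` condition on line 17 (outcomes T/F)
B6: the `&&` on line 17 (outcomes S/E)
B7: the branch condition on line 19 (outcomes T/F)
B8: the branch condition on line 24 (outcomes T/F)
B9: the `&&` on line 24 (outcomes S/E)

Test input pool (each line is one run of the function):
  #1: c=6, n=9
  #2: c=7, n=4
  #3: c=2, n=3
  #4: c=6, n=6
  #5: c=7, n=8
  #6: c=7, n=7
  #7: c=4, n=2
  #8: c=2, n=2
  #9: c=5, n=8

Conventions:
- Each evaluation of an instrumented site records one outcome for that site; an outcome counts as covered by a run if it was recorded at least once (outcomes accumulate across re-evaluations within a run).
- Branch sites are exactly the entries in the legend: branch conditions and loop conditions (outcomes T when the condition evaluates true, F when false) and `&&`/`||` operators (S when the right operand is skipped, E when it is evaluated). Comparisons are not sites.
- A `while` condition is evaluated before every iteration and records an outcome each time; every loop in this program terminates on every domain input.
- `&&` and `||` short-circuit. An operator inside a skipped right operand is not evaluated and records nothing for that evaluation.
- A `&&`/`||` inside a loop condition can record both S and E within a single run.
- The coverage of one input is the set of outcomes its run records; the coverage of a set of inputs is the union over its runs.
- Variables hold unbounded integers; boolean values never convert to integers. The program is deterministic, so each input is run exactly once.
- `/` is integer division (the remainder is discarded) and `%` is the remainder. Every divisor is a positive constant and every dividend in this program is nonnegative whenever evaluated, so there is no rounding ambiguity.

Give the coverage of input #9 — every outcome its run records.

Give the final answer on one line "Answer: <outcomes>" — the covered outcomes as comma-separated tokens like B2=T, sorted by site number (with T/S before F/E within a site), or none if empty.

Event log for input #9 (c=5, n=8):
  B2->E, B1->T, B6->E, B5->T, B7->F, B6->S, B5->F, B9->S, B8->F
distinct outcomes covered: B1=T, B2=E, B5=T, B5=F, B6=S, B6=E, B7=F, B8=F, B9=S

Answer: B1=T, B2=E, B5=T, B5=F, B6=S, B6=E, B7=F, B8=F, B9=S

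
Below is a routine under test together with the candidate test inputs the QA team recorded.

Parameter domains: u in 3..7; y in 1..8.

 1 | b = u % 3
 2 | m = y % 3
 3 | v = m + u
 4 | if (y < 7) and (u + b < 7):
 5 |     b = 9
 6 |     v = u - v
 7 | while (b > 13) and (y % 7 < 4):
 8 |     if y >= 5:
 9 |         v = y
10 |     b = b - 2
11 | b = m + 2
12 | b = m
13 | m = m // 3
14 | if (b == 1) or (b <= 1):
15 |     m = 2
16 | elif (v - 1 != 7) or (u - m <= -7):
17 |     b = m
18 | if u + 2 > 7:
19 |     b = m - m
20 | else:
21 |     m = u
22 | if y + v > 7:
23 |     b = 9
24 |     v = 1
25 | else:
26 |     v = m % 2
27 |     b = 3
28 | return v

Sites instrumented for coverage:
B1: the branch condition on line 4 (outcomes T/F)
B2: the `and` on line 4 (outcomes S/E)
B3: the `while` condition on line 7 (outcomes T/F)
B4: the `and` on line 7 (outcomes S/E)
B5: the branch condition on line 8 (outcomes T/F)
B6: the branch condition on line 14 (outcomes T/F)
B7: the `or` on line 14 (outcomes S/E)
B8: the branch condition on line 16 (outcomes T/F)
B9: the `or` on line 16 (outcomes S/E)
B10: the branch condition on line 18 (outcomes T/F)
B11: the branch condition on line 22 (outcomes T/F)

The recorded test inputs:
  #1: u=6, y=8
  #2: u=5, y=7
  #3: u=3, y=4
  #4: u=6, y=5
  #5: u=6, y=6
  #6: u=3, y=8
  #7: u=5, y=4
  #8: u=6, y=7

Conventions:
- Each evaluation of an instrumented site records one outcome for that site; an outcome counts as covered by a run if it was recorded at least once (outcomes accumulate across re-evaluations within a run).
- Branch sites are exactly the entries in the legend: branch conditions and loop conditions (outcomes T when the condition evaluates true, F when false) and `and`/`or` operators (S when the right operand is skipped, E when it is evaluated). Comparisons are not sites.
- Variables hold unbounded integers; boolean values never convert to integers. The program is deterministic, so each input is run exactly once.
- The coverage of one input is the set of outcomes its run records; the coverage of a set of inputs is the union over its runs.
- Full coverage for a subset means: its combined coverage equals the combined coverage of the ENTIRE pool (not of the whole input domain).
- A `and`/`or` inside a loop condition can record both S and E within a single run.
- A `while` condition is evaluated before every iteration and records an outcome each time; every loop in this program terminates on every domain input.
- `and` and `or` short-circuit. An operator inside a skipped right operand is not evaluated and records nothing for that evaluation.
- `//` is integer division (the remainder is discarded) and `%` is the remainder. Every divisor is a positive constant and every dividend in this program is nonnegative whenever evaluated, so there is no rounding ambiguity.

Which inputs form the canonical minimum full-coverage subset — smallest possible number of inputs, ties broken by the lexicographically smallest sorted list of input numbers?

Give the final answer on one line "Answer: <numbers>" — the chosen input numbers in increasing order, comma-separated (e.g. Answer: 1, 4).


#1 (u=6, y=8) -> covered: B1=F, B2=S, B3=F, B4=S, B6=F, B7=E, B8=F, B9=E, B10=T, B11=T
#2 (u=5, y=7) -> covered: B1=F, B2=S, B3=F, B4=S, B6=T, B7=S, B10=F, B11=T
#3 (u=3, y=4) -> covered: B1=T, B2=E, B3=F, B4=S, B6=T, B7=S, B10=F, B11=F
#4 (u=6, y=5) -> covered: B1=T, B2=E, B3=F, B4=S, B6=F, B7=E, B8=T, B9=S, B10=T, B11=F
#5 (u=6, y=6) -> covered: B1=T, B2=E, B3=F, B4=S, B6=T, B7=E, B10=T, B11=F
#6 (u=3, y=8) -> covered: B1=F, B2=S, B3=F, B4=S, B6=F, B7=E, B8=T, B9=S, B10=F, B11=T
#7 (u=5, y=4) -> covered: B1=F, B2=E, B3=F, B4=S, B6=T, B7=S, B10=F, B11=T
#8 (u=6, y=7) -> covered: B1=F, B2=S, B3=F, B4=S, B6=T, B7=S, B10=T, B11=T
together the pool reaches 18 outcomes: B1=T, B1=F, B2=S, B2=E, B3=F, B4=S, B6=T, B6=F, B7=S, B7=E, B8=T, B8=F, B9=S, B9=E, B10=T, B10=F, B11=T, B11=F
size 1 is not enough: best union over all size-1 subsets is 10/18
size 2 is not enough: best union over all size-2 subsets is 16/18
inputs {1, 2, 4} (size 3) cover everything; no size-3 subset with a lexicographically smaller index list covers all 18
Answer: 1, 2, 4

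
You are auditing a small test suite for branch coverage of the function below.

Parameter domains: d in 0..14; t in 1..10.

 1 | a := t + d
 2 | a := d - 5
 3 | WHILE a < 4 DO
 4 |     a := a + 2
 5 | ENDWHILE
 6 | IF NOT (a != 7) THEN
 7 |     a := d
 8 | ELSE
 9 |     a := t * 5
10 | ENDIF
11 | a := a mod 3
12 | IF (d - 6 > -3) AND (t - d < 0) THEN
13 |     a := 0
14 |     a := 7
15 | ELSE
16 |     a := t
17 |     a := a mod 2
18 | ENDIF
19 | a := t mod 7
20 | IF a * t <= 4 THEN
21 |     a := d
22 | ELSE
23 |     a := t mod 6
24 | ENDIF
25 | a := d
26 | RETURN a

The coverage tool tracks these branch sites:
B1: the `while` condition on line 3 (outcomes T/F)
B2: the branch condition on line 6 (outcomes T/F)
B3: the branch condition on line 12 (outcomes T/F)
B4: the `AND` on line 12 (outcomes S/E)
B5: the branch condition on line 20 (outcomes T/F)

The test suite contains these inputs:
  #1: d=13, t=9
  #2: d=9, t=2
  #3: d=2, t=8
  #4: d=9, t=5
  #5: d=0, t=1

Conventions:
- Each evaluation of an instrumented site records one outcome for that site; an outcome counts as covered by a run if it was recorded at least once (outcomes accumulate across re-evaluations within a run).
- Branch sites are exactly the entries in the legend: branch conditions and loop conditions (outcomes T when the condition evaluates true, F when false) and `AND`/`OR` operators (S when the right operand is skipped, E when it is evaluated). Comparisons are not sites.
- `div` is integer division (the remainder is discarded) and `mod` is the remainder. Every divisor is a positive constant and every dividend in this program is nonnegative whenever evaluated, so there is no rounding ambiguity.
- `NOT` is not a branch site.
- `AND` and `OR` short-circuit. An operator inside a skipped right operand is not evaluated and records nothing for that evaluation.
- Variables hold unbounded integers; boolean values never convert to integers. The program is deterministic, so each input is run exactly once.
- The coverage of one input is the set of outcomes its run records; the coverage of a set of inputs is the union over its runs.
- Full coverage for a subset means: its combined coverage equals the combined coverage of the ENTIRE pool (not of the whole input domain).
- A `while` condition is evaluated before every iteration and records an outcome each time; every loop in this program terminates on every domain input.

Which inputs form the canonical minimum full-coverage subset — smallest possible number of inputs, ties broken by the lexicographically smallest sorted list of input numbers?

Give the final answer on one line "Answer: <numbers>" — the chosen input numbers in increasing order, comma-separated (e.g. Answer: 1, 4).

run #1 (d=13, t=9) runs B1->F, B2->F, B4->E, B3->T, B5->F; records B1=F, B2=F, B3=T, B4=E, B5=F
run #2 (d=9, t=2) runs B1->F, B2->F, B4->E, B3->T, B5->T; records B1=F, B2=F, B3=T, B4=E, B5=T
run #3 (d=2, t=8) runs B1->T, B1->T, B1->T, B1->T, B1->F, B2->F, B4->S, B3->F, B5->F; records B1=T, B1=F, B2=F, B3=F, B4=S, B5=F
run #4 (d=9, t=5) runs B1->F, B2->F, B4->E, B3->T, B5->F; records B1=F, B2=F, B3=T, B4=E, B5=F
run #5 (d=0, t=1) runs B1->T, B1->T, B1->T, B1->T, B1->T, B1->F, B2->F, B4->S, B3->F, B5->T; records B1=T, B1=F, B2=F, B3=F, B4=S, B5=T
union over all inputs: B1=T, B1=F, B2=F, B3=T, B3=F, B4=S, B4=E, B5=T, B5=F (9 outcomes)
checked all size-1 subsets: none covers 9 outcomes (max 6/9)
at size 2, {1, 5} reaches all 9 outcomes; every lexicographically earlier size-2 subset fails

Answer: 1, 5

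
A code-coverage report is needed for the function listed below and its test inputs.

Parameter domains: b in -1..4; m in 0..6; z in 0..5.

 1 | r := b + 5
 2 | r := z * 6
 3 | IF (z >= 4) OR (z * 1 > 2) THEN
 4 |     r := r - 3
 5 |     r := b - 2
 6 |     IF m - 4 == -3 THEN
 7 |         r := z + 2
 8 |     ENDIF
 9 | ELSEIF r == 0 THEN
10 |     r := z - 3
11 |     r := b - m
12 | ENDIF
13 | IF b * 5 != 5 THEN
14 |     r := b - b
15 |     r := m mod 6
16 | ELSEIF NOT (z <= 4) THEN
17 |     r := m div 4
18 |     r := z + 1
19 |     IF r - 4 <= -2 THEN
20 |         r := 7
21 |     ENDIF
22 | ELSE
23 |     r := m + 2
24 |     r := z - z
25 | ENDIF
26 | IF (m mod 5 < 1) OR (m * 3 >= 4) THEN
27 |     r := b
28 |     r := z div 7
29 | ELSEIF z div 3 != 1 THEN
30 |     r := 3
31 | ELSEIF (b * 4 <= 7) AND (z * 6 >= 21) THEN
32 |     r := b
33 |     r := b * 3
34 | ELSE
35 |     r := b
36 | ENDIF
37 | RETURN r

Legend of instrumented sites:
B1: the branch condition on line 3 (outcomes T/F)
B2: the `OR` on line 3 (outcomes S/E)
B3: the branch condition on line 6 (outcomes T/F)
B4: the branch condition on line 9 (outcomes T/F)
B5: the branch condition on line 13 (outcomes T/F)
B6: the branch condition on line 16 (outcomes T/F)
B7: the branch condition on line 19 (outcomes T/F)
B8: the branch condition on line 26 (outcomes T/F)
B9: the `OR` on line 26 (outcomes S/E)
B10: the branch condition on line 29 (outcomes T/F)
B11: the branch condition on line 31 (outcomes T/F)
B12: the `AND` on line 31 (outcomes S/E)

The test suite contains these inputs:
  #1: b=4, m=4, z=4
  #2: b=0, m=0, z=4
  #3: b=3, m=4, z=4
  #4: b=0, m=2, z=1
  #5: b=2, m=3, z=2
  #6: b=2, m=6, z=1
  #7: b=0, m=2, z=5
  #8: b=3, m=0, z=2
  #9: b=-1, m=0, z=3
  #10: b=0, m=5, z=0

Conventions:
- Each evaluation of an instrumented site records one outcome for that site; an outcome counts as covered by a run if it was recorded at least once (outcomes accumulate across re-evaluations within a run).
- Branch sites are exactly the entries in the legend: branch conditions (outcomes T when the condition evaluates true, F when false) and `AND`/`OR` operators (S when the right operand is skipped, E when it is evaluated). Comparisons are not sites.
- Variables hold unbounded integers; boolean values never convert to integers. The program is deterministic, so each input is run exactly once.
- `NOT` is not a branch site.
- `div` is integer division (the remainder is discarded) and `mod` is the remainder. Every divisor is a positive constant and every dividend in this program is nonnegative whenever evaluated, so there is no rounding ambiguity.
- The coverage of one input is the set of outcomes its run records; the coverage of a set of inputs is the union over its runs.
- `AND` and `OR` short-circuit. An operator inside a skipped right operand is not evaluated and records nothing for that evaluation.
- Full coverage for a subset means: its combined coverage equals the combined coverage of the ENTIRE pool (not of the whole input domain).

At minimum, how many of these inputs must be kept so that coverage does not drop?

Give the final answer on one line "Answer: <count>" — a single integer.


run #1 (b=4, m=4, z=4) runs B2->S, B1->T, B3->F, B5->T, B9->E, B8->T; records B1=T, B2=S, B3=F, B5=T, B8=T, B9=E
run #2 (b=0, m=0, z=4) runs B2->S, B1->T, B3->F, B5->T, B9->S, B8->T; records B1=T, B2=S, B3=F, B5=T, B8=T, B9=S
run #3 (b=3, m=4, z=4) runs B2->S, B1->T, B3->F, B5->T, B9->E, B8->T; records B1=T, B2=S, B3=F, B5=T, B8=T, B9=E
run #4 (b=0, m=2, z=1) runs B2->E, B1->F, B4->F, B5->T, B9->E, B8->T; records B1=F, B2=E, B4=F, B5=T, B8=T, B9=E
run #5 (b=2, m=3, z=2) runs B2->E, B1->F, B4->F, B5->T, B9->E, B8->T; records B1=F, B2=E, B4=F, B5=T, B8=T, B9=E
run #6 (b=2, m=6, z=1) runs B2->E, B1->F, B4->F, B5->T, B9->E, B8->T; records B1=F, B2=E, B4=F, B5=T, B8=T, B9=E
run #7 (b=0, m=2, z=5) runs B2->S, B1->T, B3->F, B5->T, B9->E, B8->T; records B1=T, B2=S, B3=F, B5=T, B8=T, B9=E
run #8 (b=3, m=0, z=2) runs B2->E, B1->F, B4->F, B5->T, B9->S, B8->T; records B1=F, B2=E, B4=F, B5=T, B8=T, B9=S
run #9 (b=-1, m=0, z=3) runs B2->E, B1->T, B3->F, B5->T, B9->S, B8->T; records B1=T, B2=E, B3=F, B5=T, B8=T, B9=S
run #10 (b=0, m=5, z=0) runs B2->E, B1->F, B4->T, B5->T, B9->S, B8->T; records B1=F, B2=E, B4=T, B5=T, B8=T, B9=S
together the pool reaches 11 outcomes: B1=T, B1=F, B2=S, B2=E, B3=F, B4=T, B4=F, B5=T, B8=T, B9=S, B9=E
checked all size-1 subsets: none covers 11 outcomes (max 6/11)
checked all size-2 subsets: none covers 11 outcomes (max 10/11)
at size 3, {1, 4, 10} reaches all 11 outcomes; every lexicographically earlier size-3 subset fails
Answer: 3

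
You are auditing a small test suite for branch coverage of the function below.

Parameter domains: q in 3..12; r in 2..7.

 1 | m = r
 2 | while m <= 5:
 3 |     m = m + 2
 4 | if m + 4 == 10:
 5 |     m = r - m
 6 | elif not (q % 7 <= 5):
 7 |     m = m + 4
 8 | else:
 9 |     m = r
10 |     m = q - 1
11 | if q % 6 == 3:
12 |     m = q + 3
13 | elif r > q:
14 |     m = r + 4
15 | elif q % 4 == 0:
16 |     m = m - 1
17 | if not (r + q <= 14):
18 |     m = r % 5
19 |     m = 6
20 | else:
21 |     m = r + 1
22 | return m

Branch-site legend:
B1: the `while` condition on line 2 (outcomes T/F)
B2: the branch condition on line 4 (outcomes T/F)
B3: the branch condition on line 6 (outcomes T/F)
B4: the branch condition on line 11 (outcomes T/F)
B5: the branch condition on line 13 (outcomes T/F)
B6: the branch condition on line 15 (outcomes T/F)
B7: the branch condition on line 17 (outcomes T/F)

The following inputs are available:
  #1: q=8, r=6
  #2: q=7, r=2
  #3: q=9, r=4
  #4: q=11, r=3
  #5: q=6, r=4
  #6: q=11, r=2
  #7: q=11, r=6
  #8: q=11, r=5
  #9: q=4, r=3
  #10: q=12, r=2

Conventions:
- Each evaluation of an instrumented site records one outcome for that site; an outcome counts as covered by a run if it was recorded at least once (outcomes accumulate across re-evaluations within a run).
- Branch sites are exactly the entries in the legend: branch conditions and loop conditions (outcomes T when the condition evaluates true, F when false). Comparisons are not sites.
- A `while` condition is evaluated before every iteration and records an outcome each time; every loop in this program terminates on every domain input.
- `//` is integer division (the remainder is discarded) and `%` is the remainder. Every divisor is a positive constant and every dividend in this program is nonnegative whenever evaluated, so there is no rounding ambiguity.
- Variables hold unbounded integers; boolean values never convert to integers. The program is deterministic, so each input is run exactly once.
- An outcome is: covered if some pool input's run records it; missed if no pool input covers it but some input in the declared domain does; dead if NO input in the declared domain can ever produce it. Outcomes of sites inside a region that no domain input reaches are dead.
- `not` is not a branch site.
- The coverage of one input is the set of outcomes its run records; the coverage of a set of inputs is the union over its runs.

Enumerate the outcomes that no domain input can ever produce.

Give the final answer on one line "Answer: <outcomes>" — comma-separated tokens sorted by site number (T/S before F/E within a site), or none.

running all 60 domain inputs and tallying outcomes:
  reachable outcomes have witnesses, e.g. B1=T (e.g. q=3, r=2), B1=F (e.g. q=3, r=2), B2=T (e.g. q=3, r=2), B2=F (e.g. q=3, r=3)

Answer: none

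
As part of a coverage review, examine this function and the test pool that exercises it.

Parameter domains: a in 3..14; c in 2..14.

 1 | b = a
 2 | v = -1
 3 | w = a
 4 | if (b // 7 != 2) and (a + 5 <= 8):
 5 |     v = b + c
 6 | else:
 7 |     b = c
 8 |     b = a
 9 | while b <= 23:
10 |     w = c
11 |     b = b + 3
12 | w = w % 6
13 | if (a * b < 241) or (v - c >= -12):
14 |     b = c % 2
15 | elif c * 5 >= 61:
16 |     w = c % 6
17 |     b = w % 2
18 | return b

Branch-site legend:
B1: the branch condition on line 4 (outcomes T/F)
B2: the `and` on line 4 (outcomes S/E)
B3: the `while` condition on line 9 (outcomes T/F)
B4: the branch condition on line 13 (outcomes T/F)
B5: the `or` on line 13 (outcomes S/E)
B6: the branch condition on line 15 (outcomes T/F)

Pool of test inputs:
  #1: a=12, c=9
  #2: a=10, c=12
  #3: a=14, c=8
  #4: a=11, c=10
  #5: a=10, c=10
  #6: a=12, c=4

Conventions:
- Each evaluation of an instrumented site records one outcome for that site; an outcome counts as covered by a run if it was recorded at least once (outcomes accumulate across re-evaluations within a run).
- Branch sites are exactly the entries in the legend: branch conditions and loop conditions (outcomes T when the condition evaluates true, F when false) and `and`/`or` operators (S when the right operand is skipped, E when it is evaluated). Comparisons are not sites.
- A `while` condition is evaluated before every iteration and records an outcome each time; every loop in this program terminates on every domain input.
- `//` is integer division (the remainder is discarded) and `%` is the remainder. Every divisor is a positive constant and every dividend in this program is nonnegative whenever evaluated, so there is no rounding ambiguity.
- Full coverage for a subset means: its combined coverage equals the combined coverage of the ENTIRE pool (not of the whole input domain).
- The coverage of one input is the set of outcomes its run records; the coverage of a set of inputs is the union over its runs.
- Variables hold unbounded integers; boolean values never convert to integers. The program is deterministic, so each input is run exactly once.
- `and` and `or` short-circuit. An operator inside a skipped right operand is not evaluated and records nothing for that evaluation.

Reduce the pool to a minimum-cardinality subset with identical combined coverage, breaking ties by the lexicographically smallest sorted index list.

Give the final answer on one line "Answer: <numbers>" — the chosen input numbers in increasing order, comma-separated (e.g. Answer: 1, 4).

input #1 (a=12, c=9): events B2->E, B1->F, B3->T, B3->T, B3->T, B3->T, B3->F, B5->E, B4->T; covers B1=F, B2=E, B3=T, B3=F, B4=T, B5=E
input #2 (a=10, c=12): events B2->E, B1->F, B3->T, B3->T, B3->T, B3->T, B3->T, B3->F, B5->E, B4->F, B6->F; covers B1=F, B2=E, B3=T, B3=F, B4=F, B5=E, B6=F
input #3 (a=14, c=8): events B2->S, B1->F, B3->T, B3->T, B3->T, B3->T, B3->F, B5->E, B4->T; covers B1=F, B2=S, B3=T, B3=F, B4=T, B5=E
input #4 (a=11, c=10): events B2->E, B1->F, B3->T, B3->T, B3->T, B3->T, B3->T, B3->F, B5->E, B4->T; covers B1=F, B2=E, B3=T, B3=F, B4=T, B5=E
input #5 (a=10, c=10): events B2->E, B1->F, B3->T, B3->T, B3->T, B3->T, B3->T, B3->F, B5->E, B4->T; covers B1=F, B2=E, B3=T, B3=F, B4=T, B5=E
input #6 (a=12, c=4): events B2->E, B1->F, B3->T, B3->T, B3->T, B3->T, B3->F, B5->E, B4->T; covers B1=F, B2=E, B3=T, B3=F, B4=T, B5=E
pool-wide coverage (9 outcomes): B1=F, B2=S, B2=E, B3=T, B3=F, B4=T, B4=F, B5=E, B6=F
no size-1 subset reaches all 9 outcomes (best union: 7/9)
size 2: inputs {2, 3} cover all 9 outcomes, and no lexicographically smaller subset of this size does

Answer: 2, 3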